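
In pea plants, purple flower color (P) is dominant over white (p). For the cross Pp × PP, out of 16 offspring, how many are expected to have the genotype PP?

Punnett square for Pp × PP:
Offspring genotypes: 2 PP, 2 Pp
Total offspring: 4
Count with target: 2
Probability: 2/4 = 1/2
Expected count = 1/2 × 16 = 8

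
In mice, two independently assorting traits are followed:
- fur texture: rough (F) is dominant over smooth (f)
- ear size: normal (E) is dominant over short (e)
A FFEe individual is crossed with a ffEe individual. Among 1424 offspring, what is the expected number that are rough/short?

Dihybrid cross FFEe × ffEe — consider each gene separately:
fur texture: FF × ff → 4 Ff → 4 F_ (out of 4)
ear size: Ee × Ee → 1 EE, 2 Ee, 1 ee → 3 E_ : 1 ee (out of 4)
Combine (counts out of 4 × 4 = 16): rough/normal (F_E_) = 4×3 = 12; rough/short (F_ee) = 4×1 = 4
Phenotype counts (out of 16): 12 rough/normal, 4 rough/short
rough/short: 4 out of 16 → fraction 1/4
Expected count = 1/4 × 1424 = 356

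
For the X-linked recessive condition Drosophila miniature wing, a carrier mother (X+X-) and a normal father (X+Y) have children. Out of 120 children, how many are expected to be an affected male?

Cross: X+X- × X+Y
Offspring: 1 X+X+, 1 X+Y, 1 X+X-, 1 X-Y
Probability of an affected male: 1/4
Expected count = 1/4 × 120 = 30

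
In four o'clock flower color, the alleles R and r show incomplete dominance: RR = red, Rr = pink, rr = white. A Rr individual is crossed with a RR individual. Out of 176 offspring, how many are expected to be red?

Punnett square for Rr × RR:
Offspring genotypes: 2 RR, 2 Rr
Phenotype counts: 2 red, 2 pink
red: 2 out of 4 → fraction 1/2
Expected count = 1/2 × 176 = 88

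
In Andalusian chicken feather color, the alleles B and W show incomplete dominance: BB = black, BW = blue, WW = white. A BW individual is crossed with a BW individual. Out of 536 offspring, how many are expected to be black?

Punnett square for BW × BW:
Offspring genotypes: 1 BB, 2 BW, 1 WW
Phenotype counts: 1 black, 2 blue, 1 white
black: 1 out of 4 → fraction 1/4
Expected count = 1/4 × 536 = 134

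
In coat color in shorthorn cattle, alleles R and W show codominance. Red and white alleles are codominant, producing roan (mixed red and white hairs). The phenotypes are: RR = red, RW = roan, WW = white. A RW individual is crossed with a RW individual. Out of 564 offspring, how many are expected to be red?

Punnett square for RW × RW:
Offspring genotypes: 1 RR, 2 RW, 1 WW
Phenotype counts: 1 red, 2 roan, 1 white
red: 1 out of 4 → fraction 1/4
Expected count = 1/4 × 564 = 141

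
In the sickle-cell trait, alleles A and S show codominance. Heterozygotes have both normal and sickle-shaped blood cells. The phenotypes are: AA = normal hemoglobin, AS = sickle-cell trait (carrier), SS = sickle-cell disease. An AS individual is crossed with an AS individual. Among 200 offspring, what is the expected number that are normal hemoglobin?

Punnett square for AS × AS:
Offspring genotypes: 1 AA, 2 AS, 1 SS
Phenotype counts: 1 normal hemoglobin, 2 sickle-cell trait (carrier), 1 sickle-cell disease
normal hemoglobin: 1 out of 4 → fraction 1/4
Expected count = 1/4 × 200 = 50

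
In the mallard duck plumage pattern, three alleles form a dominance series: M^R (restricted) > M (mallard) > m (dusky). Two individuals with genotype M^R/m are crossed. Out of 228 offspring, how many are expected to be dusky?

Cross: M^R/m × M^R/m
Allele dominance: M^R > M > m
Offspring genotypes: 1 M^R/M^R, 2 M^R/m, 1 m/m
Phenotype counts: 3 restricted, 1 dusky
dusky: 1 out of 4 → fraction 1/4
Expected count = 1/4 × 228 = 57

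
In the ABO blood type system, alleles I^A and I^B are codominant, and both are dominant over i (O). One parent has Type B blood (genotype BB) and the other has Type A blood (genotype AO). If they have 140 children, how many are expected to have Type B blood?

Cross: BB × AO
Possible offspring genotypes: 2 AB, 2 BO
Blood type counts: 2 Type AB, 2 Type B
Probability of Type B: 2/4 = 1/2
Expected count = 1/2 × 140 = 70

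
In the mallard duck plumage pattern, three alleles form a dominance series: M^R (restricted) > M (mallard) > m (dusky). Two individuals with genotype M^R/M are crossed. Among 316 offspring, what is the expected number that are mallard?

Cross: M^R/M × M^R/M
Allele dominance: M^R > M > m
Offspring genotypes: 1 M^R/M^R, 2 M^R/M, 1 M/M
Phenotype counts: 3 restricted, 1 mallard
mallard: 1 out of 4 → fraction 1/4
Expected count = 1/4 × 316 = 79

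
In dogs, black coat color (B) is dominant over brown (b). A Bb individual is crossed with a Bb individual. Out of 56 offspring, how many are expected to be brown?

Punnett square for Bb × Bb:
Offspring genotypes: 1 BB, 2 Bb, 1 bb
black: 3, brown: 1
brown: 1 out of 4 → fraction 1/4
Expected count = 1/4 × 56 = 14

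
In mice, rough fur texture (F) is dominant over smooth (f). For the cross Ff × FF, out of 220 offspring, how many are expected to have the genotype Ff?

Punnett square for Ff × FF:
Offspring genotypes: 2 FF, 2 Ff
Total offspring: 4
Count with target: 2
Probability: 2/4 = 1/2
Expected count = 1/2 × 220 = 110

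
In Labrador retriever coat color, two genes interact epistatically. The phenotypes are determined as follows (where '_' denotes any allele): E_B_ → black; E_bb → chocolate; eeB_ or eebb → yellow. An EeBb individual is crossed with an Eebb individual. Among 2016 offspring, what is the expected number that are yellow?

Cross: EeBb × Eebb — consider each gene separately:
E gene: Ee × Ee → 1 EE, 2 Ee, 1 ee → 3 E_ : 1 ee (out of 4)
B gene: Bb × bb → 2 Bb, 2 bb → 2 B_ : 2 bb (out of 4)
Genotype classes (out of 4 × 4 = 16): E_B_ = 3×2 = 6; E_bb = 3×2 = 6; eeB_ = 1×2 = 2; eebb = 1×2 = 2
Apply the phenotype rules: E_B_ (6) → black; E_bb (6) → chocolate; eeB_ (2) + eebb (2) → yellow
Phenotype counts (out of 16): 6 black, 6 chocolate, 4 yellow
yellow: 4 out of 16 → fraction 1/4
Expected count = 1/4 × 2016 = 504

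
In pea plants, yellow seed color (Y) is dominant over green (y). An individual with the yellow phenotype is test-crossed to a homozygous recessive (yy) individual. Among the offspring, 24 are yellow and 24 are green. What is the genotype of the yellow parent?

Test cross: ? × yy
Offspring: 24 yellow, 24 green — approximately 1:1.
A 1:1 ratio in a test cross indicates the unknown parent is heterozygous (Yy).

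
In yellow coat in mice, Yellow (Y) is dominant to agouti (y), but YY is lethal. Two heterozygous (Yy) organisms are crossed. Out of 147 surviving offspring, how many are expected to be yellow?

Cross: Yy × Yy
Punnett square offspring (before lethality): 1 YY, 2 Yy, 1 yy
The YY genotype is lethal (embryos die); surviving offspring: 2 Yy, 1 yy
yellow: 2 out of 3 → fraction 2/3
Expected count = 2/3 × 147 = 98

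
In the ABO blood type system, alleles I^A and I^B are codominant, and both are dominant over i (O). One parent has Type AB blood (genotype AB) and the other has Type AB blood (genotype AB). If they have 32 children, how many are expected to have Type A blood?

Cross: AB × AB
Possible offspring genotypes: 1 AA, 2 AB, 1 BB
Blood type counts: 1 Type A, 2 Type AB, 1 Type B
Probability of Type A: 1/4
Expected count = 1/4 × 32 = 8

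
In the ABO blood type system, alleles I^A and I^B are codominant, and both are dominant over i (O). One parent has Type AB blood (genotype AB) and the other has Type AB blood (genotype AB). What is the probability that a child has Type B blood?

Cross: AB × AB
Possible offspring genotypes: 1 AA, 2 AB, 1 BB
Blood type counts: 1 Type A, 2 Type AB, 1 Type B
Probability of Type B: 1/4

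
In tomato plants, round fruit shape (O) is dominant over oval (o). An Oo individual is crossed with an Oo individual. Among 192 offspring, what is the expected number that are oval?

Punnett square for Oo × Oo:
Offspring genotypes: 1 OO, 2 Oo, 1 oo
round: 3, oval: 1
oval: 1 out of 4 → fraction 1/4
Expected count = 1/4 × 192 = 48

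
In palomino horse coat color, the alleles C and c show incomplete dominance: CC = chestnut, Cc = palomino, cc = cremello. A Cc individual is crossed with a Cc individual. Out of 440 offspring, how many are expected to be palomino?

Punnett square for Cc × Cc:
Offspring genotypes: 1 CC, 2 Cc, 1 cc
Phenotype counts: 1 chestnut, 2 palomino, 1 cremello
palomino: 2 out of 4 → fraction 1/2
Expected count = 1/2 × 440 = 220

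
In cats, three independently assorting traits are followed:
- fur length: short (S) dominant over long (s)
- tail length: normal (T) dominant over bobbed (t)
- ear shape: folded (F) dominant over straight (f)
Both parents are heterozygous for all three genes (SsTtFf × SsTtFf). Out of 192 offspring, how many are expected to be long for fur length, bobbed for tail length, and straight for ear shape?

Trihybrid cross: SsTtFf × SsTtFf
Each trait segregates independently with a 3:1 phenotypic ratio, so each gene contributes 3/4 (dominant) or 1/4 (recessive).
Target: long (fur length), bobbed (tail length), straight (ear shape)
Probability = product of independent per-trait probabilities
= 1/4 × 1/4 × 1/4 = 1/64
Expected count = 1/64 × 192 = 3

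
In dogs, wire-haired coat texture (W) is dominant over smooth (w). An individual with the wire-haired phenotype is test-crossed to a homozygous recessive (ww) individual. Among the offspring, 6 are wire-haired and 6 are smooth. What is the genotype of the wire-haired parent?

Test cross: ? × ww
Offspring: 6 wire-haired, 6 smooth — approximately 1:1.
A 1:1 ratio in a test cross indicates the unknown parent is heterozygous (Ww).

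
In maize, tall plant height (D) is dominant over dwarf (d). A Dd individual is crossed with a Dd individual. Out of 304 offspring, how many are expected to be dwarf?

Punnett square for Dd × Dd:
Offspring genotypes: 1 DD, 2 Dd, 1 dd
tall: 3, dwarf: 1
dwarf: 1 out of 4 → fraction 1/4
Expected count = 1/4 × 304 = 76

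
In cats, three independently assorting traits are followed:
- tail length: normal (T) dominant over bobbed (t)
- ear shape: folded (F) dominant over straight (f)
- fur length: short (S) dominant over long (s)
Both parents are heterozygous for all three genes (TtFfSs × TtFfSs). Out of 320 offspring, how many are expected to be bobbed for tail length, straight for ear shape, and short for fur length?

Trihybrid cross: TtFfSs × TtFfSs
Each trait segregates independently with a 3:1 phenotypic ratio, so each gene contributes 3/4 (dominant) or 1/4 (recessive).
Target: bobbed (tail length), straight (ear shape), short (fur length)
Probability = product of independent per-trait probabilities
= 1/4 × 1/4 × 3/4 = 3/64
Expected count = 3/64 × 320 = 15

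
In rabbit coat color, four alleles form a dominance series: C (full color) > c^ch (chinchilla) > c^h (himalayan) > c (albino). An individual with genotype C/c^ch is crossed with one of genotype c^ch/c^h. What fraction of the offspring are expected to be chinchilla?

Cross: C/c^ch × c^ch/c^h
Allele dominance: C > c^ch > c^h > c
Offspring genotypes: 1 C/c^ch, 1 C/c^h, 1 c^ch/c^ch, 1 c^ch/c^h
Phenotype counts: 2 full color, 2 chinchilla
chinchilla: 2 out of 4
Probability: 2/4 = 1/2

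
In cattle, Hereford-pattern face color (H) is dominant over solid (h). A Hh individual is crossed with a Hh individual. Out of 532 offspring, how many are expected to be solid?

Punnett square for Hh × Hh:
Offspring genotypes: 1 HH, 2 Hh, 1 hh
Hereford-pattern: 3, solid: 1
solid: 1 out of 4 → fraction 1/4
Expected count = 1/4 × 532 = 133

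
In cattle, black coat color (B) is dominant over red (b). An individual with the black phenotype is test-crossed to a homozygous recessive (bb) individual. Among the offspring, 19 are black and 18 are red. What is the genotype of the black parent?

Test cross: ? × bb
Offspring: 19 black, 18 red — approximately 1:1.
A 1:1 ratio in a test cross indicates the unknown parent is heterozygous (Bb).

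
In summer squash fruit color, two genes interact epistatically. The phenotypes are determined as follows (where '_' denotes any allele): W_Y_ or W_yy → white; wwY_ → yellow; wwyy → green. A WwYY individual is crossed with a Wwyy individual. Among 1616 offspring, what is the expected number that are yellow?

Cross: WwYY × Wwyy — consider each gene separately:
W gene: Ww × Ww → 1 WW, 2 Ww, 1 ww → 3 W_ : 1 ww (out of 4)
Y gene: YY × yy → 4 Yy → 4 Y_ (out of 4)
Genotype classes (out of 4 × 4 = 16): W_Y_ = 3×4 = 12; wwY_ = 1×4 = 4
Apply the phenotype rules: W_Y_ (12) → white; wwY_ (4) → yellow
Phenotype counts (out of 16): 12 white, 4 yellow
yellow: 4 out of 16 → fraction 1/4
Expected count = 1/4 × 1616 = 404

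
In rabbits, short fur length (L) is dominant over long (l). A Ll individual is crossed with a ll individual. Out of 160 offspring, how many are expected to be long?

Punnett square for Ll × ll:
Offspring genotypes: 2 Ll, 2 ll
short: 2, long: 2
long: 2 out of 4 → fraction 1/2
Expected count = 1/2 × 160 = 80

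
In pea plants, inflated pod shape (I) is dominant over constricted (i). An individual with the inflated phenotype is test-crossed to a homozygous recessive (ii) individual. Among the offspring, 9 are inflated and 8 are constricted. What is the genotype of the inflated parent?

Test cross: ? × ii
Offspring: 9 inflated, 8 constricted — approximately 1:1.
A 1:1 ratio in a test cross indicates the unknown parent is heterozygous (Ii).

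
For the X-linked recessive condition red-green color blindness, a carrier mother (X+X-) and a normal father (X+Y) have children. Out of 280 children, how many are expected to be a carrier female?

Cross: X+X- × X+Y
Offspring: 1 X+X+, 1 X+Y, 1 X+X-, 1 X-Y
Probability of a carrier female: 1/4
Expected count = 1/4 × 280 = 70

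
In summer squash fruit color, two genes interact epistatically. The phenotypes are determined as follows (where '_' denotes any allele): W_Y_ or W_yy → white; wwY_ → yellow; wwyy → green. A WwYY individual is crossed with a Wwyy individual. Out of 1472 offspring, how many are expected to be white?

Cross: WwYY × Wwyy — consider each gene separately:
W gene: Ww × Ww → 1 WW, 2 Ww, 1 ww → 3 W_ : 1 ww (out of 4)
Y gene: YY × yy → 4 Yy → 4 Y_ (out of 4)
Genotype classes (out of 4 × 4 = 16): W_Y_ = 3×4 = 12; wwY_ = 1×4 = 4
Apply the phenotype rules: W_Y_ (12) → white; wwY_ (4) → yellow
Phenotype counts (out of 16): 12 white, 4 yellow
white: 12 out of 16 → fraction 3/4
Expected count = 3/4 × 1472 = 1104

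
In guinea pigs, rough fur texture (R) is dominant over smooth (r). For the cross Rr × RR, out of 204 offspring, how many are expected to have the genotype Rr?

Punnett square for Rr × RR:
Offspring genotypes: 2 RR, 2 Rr
Total offspring: 4
Count with target: 2
Probability: 2/4 = 1/2
Expected count = 1/2 × 204 = 102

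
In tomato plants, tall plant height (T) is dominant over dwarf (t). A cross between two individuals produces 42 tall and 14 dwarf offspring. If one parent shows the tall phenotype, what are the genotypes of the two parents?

Observed offspring: 42 tall, 14 dwarf
The observed ratio simplifies to 3:1. Dwarf (tt) offspring appear, so each parent must contribute one t allele. The parent stated to show tall carries T, so it is Tt. The other parent is then either Tt or tt: Tt × tt would give a 1:1 split, whereas Tt × Tt gives 3:1 — matching the data. So both parents are heterozygous (Tt × Tt).
Parent genotypes: Tt × Tt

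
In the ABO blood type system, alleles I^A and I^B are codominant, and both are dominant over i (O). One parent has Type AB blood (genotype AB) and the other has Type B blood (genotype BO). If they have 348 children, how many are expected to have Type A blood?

Cross: AB × BO
Possible offspring genotypes: 1 AB, 1 AO, 1 BB, 1 BO
Blood type counts: 1 Type AB, 1 Type A, 2 Type B
Probability of Type A: 1/4
Expected count = 1/4 × 348 = 87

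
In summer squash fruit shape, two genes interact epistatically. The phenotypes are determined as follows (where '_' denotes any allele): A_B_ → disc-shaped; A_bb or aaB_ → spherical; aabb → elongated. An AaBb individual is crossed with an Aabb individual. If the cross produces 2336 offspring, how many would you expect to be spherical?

Cross: AaBb × Aabb — consider each gene separately:
A gene: Aa × Aa → 1 AA, 2 Aa, 1 aa → 3 A_ : 1 aa (out of 4)
B gene: Bb × bb → 2 Bb, 2 bb → 2 B_ : 2 bb (out of 4)
Genotype classes (out of 4 × 4 = 16): A_B_ = 3×2 = 6; A_bb = 3×2 = 6; aaB_ = 1×2 = 2; aabb = 1×2 = 2
Apply the phenotype rules: A_B_ (6) → disc-shaped; A_bb (6) + aaB_ (2) → spherical; aabb (2) → elongated
Phenotype counts (out of 16): 6 disc-shaped, 8 spherical, 2 elongated
spherical: 8 out of 16 → fraction 1/2
Expected count = 1/2 × 2336 = 1168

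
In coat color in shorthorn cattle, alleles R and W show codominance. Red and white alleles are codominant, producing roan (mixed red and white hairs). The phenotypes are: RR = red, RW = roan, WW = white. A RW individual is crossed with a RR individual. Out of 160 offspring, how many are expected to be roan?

Punnett square for RW × RR:
Offspring genotypes: 2 RR, 2 RW
Phenotype counts: 2 red, 2 roan
roan: 2 out of 4 → fraction 1/2
Expected count = 1/2 × 160 = 80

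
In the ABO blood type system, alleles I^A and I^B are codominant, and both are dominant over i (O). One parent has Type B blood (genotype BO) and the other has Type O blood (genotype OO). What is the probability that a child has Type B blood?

Cross: BO × OO
Possible offspring genotypes: 2 BO, 2 OO
Blood type counts: 2 Type B, 2 Type O
Probability of Type B: 2/4 = 1/2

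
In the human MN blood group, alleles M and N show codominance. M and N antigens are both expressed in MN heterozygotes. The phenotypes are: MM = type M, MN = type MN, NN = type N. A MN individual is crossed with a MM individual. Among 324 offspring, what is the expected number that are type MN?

Punnett square for MN × MM:
Offspring genotypes: 2 MM, 2 MN
Phenotype counts: 2 type M, 2 type MN
type MN: 2 out of 4 → fraction 1/2
Expected count = 1/2 × 324 = 162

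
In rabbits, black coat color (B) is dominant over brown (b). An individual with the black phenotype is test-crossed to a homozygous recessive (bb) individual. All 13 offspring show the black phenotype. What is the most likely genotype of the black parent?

Test cross: ? × bb
All offspring are black.
If the unknown parent were heterozygous (Bb), about half of 13 offspring would be brown; none are. The unknown parent is most likely homozygous dominant (BB).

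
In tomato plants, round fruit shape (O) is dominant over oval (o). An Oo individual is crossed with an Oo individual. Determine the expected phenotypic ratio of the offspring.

Punnett square for Oo × Oo:
Offspring genotypes: 1 OO, 2 Oo, 1 oo
round: 3, oval: 1
Ratio: 3:1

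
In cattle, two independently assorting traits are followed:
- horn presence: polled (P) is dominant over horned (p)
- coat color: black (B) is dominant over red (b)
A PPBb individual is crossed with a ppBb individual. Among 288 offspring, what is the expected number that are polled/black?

Dihybrid cross PPBb × ppBb — consider each gene separately:
horn presence: PP × pp → 4 Pp → 4 P_ (out of 4)
coat color: Bb × Bb → 1 BB, 2 Bb, 1 bb → 3 B_ : 1 bb (out of 4)
Combine (counts out of 4 × 4 = 16): polled/black (P_B_) = 4×3 = 12; polled/red (P_bb) = 4×1 = 4
Phenotype counts (out of 16): 12 polled/black, 4 polled/red
polled/black: 12 out of 16 → fraction 3/4
Expected count = 3/4 × 288 = 216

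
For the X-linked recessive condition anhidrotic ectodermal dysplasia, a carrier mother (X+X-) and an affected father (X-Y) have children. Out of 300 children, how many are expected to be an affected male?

Cross: X+X- × X-Y
Offspring: 1 X+X-, 1 X+Y, 1 X-X-, 1 X-Y
Probability of an affected male: 1/4
Expected count = 1/4 × 300 = 75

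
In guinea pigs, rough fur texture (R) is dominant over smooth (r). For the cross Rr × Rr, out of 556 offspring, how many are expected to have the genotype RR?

Punnett square for Rr × Rr:
Offspring genotypes: 1 RR, 2 Rr, 1 rr
Total offspring: 4
Count with target: 1
Probability: 1/4
Expected count = 1/4 × 556 = 139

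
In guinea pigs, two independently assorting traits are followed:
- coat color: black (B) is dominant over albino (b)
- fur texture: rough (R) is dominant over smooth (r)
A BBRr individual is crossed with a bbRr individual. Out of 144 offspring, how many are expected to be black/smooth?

Dihybrid cross BBRr × bbRr — consider each gene separately:
coat color: BB × bb → 4 Bb → 4 B_ (out of 4)
fur texture: Rr × Rr → 1 RR, 2 Rr, 1 rr → 3 R_ : 1 rr (out of 4)
Combine (counts out of 4 × 4 = 16): black/rough (B_R_) = 4×3 = 12; black/smooth (B_rr) = 4×1 = 4
Phenotype counts (out of 16): 12 black/rough, 4 black/smooth
black/smooth: 4 out of 16 → fraction 1/4
Expected count = 1/4 × 144 = 36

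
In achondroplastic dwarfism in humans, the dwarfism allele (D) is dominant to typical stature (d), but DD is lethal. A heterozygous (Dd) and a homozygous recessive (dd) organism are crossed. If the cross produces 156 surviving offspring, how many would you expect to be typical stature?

Cross: Dd × dd
Punnett square offspring (before lethality): 2 Dd, 2 dd
No DD offspring are produced in this cross.
typical stature: 2 out of 4 → fraction 1/2
Expected count = 1/2 × 156 = 78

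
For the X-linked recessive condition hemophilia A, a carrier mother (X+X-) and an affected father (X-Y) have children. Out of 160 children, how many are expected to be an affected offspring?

Cross: X+X- × X-Y
Offspring: 1 X+X-, 1 X+Y, 1 X-X-, 1 X-Y
Probability of an affected offspring: 2/4 = 1/2
Expected count = 1/2 × 160 = 80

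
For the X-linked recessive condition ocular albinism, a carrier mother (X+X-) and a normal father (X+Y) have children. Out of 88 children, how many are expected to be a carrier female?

Cross: X+X- × X+Y
Offspring: 1 X+X+, 1 X+Y, 1 X+X-, 1 X-Y
Probability of a carrier female: 1/4
Expected count = 1/4 × 88 = 22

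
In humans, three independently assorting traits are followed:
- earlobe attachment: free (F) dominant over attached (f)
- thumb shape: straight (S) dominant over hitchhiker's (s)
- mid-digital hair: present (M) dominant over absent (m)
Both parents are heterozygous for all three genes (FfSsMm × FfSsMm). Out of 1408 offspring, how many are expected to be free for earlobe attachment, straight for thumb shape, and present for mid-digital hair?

Trihybrid cross: FfSsMm × FfSsMm
Each trait segregates independently with a 3:1 phenotypic ratio, so each gene contributes 3/4 (dominant) or 1/4 (recessive).
Target: free (earlobe attachment), straight (thumb shape), present (mid-digital hair)
Probability = product of independent per-trait probabilities
= 3/4 × 3/4 × 3/4 = 27/64
Expected count = 27/64 × 1408 = 594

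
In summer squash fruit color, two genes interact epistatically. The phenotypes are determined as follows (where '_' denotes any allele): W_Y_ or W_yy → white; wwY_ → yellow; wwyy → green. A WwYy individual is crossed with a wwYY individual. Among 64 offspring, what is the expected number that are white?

Cross: WwYy × wwYY — consider each gene separately:
W gene: Ww × ww → 2 Ww, 2 ww → 2 W_ : 2 ww (out of 4)
Y gene: Yy × YY → 2 YY, 2 Yy → 4 Y_ (out of 4)
Genotype classes (out of 4 × 4 = 16): W_Y_ = 2×4 = 8; wwY_ = 2×4 = 8
Apply the phenotype rules: W_Y_ (8) → white; wwY_ (8) → yellow
Phenotype counts (out of 16): 8 white, 8 yellow
white: 8 out of 16 → fraction 1/2
Expected count = 1/2 × 64 = 32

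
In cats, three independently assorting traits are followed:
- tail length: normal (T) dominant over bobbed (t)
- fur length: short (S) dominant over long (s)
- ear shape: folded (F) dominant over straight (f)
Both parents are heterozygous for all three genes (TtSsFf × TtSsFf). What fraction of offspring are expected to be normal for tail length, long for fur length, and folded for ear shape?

Trihybrid cross: TtSsFf × TtSsFf
Each trait segregates independently with a 3:1 phenotypic ratio, so each gene contributes 3/4 (dominant) or 1/4 (recessive).
Target: normal (tail length), long (fur length), folded (ear shape)
Probability = product of independent per-trait probabilities
= 3/4 × 1/4 × 3/4 = 9/64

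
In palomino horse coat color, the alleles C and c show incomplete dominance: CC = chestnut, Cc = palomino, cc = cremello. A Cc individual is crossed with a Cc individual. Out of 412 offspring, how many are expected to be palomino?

Punnett square for Cc × Cc:
Offspring genotypes: 1 CC, 2 Cc, 1 cc
Phenotype counts: 1 chestnut, 2 palomino, 1 cremello
palomino: 2 out of 4 → fraction 1/2
Expected count = 1/2 × 412 = 206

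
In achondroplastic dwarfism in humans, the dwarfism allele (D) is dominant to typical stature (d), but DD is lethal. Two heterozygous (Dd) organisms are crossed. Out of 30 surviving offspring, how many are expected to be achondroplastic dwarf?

Cross: Dd × Dd
Punnett square offspring (before lethality): 1 DD, 2 Dd, 1 dd
The DD genotype is lethal (embryos die); surviving offspring: 2 Dd, 1 dd
achondroplastic dwarf: 2 out of 3 → fraction 2/3
Expected count = 2/3 × 30 = 20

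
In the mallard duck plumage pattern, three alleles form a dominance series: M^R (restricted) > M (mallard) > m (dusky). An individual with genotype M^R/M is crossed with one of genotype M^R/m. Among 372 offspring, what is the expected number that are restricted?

Cross: M^R/M × M^R/m
Allele dominance: M^R > M > m
Offspring genotypes: 1 M^R/M^R, 1 M^R/m, 1 M^R/M, 1 M/m
Phenotype counts: 3 restricted, 1 mallard
restricted: 3 out of 4 → fraction 3/4
Expected count = 3/4 × 372 = 279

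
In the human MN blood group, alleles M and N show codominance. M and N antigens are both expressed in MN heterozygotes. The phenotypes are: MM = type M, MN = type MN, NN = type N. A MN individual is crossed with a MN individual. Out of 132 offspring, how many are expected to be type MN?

Punnett square for MN × MN:
Offspring genotypes: 1 MM, 2 MN, 1 NN
Phenotype counts: 1 type M, 2 type MN, 1 type N
type MN: 2 out of 4 → fraction 1/2
Expected count = 1/2 × 132 = 66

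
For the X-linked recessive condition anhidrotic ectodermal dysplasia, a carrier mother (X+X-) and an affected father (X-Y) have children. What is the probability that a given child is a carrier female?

Cross: X+X- × X-Y
Offspring: 1 X+X-, 1 X+Y, 1 X-X-, 1 X-Y
Probability of a carrier female: 1/4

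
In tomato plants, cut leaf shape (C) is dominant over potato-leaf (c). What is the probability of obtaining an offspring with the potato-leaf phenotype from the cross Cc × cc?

Punnett square for Cc × cc:
Offspring genotypes: 2 Cc, 2 cc
Total offspring: 4
Count with target: 2
Probability: 2/4 = 1/2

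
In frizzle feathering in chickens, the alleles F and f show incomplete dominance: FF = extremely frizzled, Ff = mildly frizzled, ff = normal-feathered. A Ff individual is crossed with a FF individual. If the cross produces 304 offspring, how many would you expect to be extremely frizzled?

Punnett square for Ff × FF:
Offspring genotypes: 2 FF, 2 Ff
Phenotype counts: 2 extremely frizzled, 2 mildly frizzled
extremely frizzled: 2 out of 4 → fraction 1/2
Expected count = 1/2 × 304 = 152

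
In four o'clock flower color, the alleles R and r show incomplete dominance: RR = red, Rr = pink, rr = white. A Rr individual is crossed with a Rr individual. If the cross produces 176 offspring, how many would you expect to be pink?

Punnett square for Rr × Rr:
Offspring genotypes: 1 RR, 2 Rr, 1 rr
Phenotype counts: 1 red, 2 pink, 1 white
pink: 2 out of 4 → fraction 1/2
Expected count = 1/2 × 176 = 88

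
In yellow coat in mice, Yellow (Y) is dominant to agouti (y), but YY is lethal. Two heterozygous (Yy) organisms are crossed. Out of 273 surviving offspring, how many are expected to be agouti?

Cross: Yy × Yy
Punnett square offspring (before lethality): 1 YY, 2 Yy, 1 yy
The YY genotype is lethal (embryos die); surviving offspring: 2 Yy, 1 yy
agouti: 1 out of 3 → fraction 1/3
Expected count = 1/3 × 273 = 91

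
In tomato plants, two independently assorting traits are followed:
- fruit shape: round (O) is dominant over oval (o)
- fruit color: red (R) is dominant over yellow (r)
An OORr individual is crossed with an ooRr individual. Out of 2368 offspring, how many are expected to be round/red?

Dihybrid cross OORr × ooRr — consider each gene separately:
fruit shape: OO × oo → 4 Oo → 4 O_ (out of 4)
fruit color: Rr × Rr → 1 RR, 2 Rr, 1 rr → 3 R_ : 1 rr (out of 4)
Combine (counts out of 4 × 4 = 16): round/red (O_R_) = 4×3 = 12; round/yellow (O_rr) = 4×1 = 4
Phenotype counts (out of 16): 12 round/red, 4 round/yellow
round/red: 12 out of 16 → fraction 3/4
Expected count = 3/4 × 2368 = 1776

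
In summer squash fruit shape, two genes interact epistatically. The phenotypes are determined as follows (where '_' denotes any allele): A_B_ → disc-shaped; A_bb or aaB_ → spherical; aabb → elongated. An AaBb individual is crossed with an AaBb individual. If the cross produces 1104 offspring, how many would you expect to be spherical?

Cross: AaBb × AaBb — consider each gene separately:
A gene: Aa × Aa → 1 AA, 2 Aa, 1 aa → 3 A_ : 1 aa (out of 4)
B gene: Bb × Bb → 1 BB, 2 Bb, 1 bb → 3 B_ : 1 bb (out of 4)
Genotype classes (out of 4 × 4 = 16): A_B_ = 3×3 = 9; A_bb = 3×1 = 3; aaB_ = 1×3 = 3; aabb = 1×1 = 1
Apply the phenotype rules: A_B_ (9) → disc-shaped; A_bb (3) + aaB_ (3) → spherical; aabb (1) → elongated
Phenotype counts (out of 16): 9 disc-shaped, 6 spherical, 1 elongated
spherical: 6 out of 16 → fraction 3/8
Expected count = 3/8 × 1104 = 414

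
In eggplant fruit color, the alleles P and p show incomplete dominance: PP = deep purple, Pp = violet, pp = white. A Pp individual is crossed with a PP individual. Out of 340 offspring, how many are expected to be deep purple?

Punnett square for Pp × PP:
Offspring genotypes: 2 PP, 2 Pp
Phenotype counts: 2 deep purple, 2 violet
deep purple: 2 out of 4 → fraction 1/2
Expected count = 1/2 × 340 = 170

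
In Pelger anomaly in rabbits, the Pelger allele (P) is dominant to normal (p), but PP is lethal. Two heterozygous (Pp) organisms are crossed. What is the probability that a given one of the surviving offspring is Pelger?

Cross: Pp × Pp
Punnett square offspring (before lethality): 1 PP, 2 Pp, 1 pp
The PP genotype is lethal (embryos die); surviving offspring: 2 Pp, 1 pp
Pelger: 2 out of 3
Probability: 2/3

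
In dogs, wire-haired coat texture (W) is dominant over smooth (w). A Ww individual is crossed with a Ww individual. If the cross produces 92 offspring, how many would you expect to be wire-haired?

Punnett square for Ww × Ww:
Offspring genotypes: 1 WW, 2 Ww, 1 ww
wire-haired: 3, smooth: 1
wire-haired: 3 out of 4 → fraction 3/4
Expected count = 3/4 × 92 = 69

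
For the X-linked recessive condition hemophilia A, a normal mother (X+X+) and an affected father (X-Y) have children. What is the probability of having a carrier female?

Cross: X+X+ × X-Y
Offspring: 2 X+X-, 2 X+Y
Probability of a carrier female: 2/4 = 1/2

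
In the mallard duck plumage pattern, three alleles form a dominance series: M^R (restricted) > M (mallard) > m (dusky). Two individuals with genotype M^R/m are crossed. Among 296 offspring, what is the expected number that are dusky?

Cross: M^R/m × M^R/m
Allele dominance: M^R > M > m
Offspring genotypes: 1 M^R/M^R, 2 M^R/m, 1 m/m
Phenotype counts: 3 restricted, 1 dusky
dusky: 1 out of 4 → fraction 1/4
Expected count = 1/4 × 296 = 74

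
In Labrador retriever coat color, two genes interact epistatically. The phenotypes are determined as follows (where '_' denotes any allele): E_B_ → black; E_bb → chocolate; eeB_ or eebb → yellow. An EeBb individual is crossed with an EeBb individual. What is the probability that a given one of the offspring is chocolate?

Cross: EeBb × EeBb — consider each gene separately:
E gene: Ee × Ee → 1 EE, 2 Ee, 1 ee → 3 E_ : 1 ee (out of 4)
B gene: Bb × Bb → 1 BB, 2 Bb, 1 bb → 3 B_ : 1 bb (out of 4)
Genotype classes (out of 4 × 4 = 16): E_B_ = 3×3 = 9; E_bb = 3×1 = 3; eeB_ = 1×3 = 3; eebb = 1×1 = 1
Apply the phenotype rules: E_B_ (9) → black; E_bb (3) → chocolate; eeB_ (3) + eebb (1) → yellow
Phenotype counts (out of 16): 9 black, 3 chocolate, 4 yellow
chocolate: 3 out of 16
Probability: 3/16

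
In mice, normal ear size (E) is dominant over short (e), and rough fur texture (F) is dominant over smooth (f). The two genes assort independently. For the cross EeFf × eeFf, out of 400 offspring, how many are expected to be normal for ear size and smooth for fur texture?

Dihybrid cross EeFf × eeFf — consider each gene separately:
ear size: Ee × ee → 2 Ee, 2 ee → 2 E_ : 2 ee (out of 4)
fur texture: Ff × Ff → 1 FF, 2 Ff, 1 ff → 3 F_ : 1 ff (out of 4)
Looking for: normal (E_) and smooth (ff)
P(normal) = 2/4, P(smooth) = 1/4
P(both) = 2/4 × 1/4 = 2/16 = 1/8
Expected count = 1/8 × 400 = 50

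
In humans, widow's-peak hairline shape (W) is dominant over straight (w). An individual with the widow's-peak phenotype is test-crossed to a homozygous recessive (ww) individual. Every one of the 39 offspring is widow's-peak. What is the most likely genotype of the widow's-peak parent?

Test cross: ? × ww
All offspring are widow's-peak.
If the unknown parent were heterozygous (Ww), about half of 39 offspring would be straight; none are. The unknown parent is most likely homozygous dominant (WW).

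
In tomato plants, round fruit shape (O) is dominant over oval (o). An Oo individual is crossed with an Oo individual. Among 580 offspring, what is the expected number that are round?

Punnett square for Oo × Oo:
Offspring genotypes: 1 OO, 2 Oo, 1 oo
round: 3, oval: 1
round: 3 out of 4 → fraction 3/4
Expected count = 3/4 × 580 = 435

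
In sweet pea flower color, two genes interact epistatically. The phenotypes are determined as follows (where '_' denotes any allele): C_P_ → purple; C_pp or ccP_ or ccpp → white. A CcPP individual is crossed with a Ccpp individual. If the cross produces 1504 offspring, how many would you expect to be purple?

Cross: CcPP × Ccpp — consider each gene separately:
C gene: Cc × Cc → 1 CC, 2 Cc, 1 cc → 3 C_ : 1 cc (out of 4)
P gene: PP × pp → 4 Pp → 4 P_ (out of 4)
Genotype classes (out of 4 × 4 = 16): C_P_ = 3×4 = 12; ccP_ = 1×4 = 4
Apply the phenotype rules: C_P_ (12) → purple; ccP_ (4) → white
Phenotype counts (out of 16): 12 purple, 4 white
purple: 12 out of 16 → fraction 3/4
Expected count = 3/4 × 1504 = 1128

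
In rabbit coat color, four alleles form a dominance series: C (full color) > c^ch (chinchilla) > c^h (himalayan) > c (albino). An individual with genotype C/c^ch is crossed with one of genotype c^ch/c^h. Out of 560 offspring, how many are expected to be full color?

Cross: C/c^ch × c^ch/c^h
Allele dominance: C > c^ch > c^h > c
Offspring genotypes: 1 C/c^ch, 1 C/c^h, 1 c^ch/c^ch, 1 c^ch/c^h
Phenotype counts: 2 full color, 2 chinchilla
full color: 2 out of 4 → fraction 1/2
Expected count = 1/2 × 560 = 280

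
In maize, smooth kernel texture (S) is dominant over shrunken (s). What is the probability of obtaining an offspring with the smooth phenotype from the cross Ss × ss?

Punnett square for Ss × ss:
Offspring genotypes: 2 Ss, 2 ss
Total offspring: 4
Count with target: 2
Probability: 2/4 = 1/2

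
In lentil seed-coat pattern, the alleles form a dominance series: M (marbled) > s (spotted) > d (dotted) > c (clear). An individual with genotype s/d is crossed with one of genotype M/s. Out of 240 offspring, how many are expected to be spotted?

Cross: s/d × M/s
Allele dominance: M > s > d > c
Offspring genotypes: 1 M/s, 1 s/s, 1 M/d, 1 s/d
Phenotype counts: 2 marbled, 2 spotted
spotted: 2 out of 4 → fraction 1/2
Expected count = 1/2 × 240 = 120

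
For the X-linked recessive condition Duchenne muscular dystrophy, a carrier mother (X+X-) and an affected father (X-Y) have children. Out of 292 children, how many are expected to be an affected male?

Cross: X+X- × X-Y
Offspring: 1 X+X-, 1 X+Y, 1 X-X-, 1 X-Y
Probability of an affected male: 1/4
Expected count = 1/4 × 292 = 73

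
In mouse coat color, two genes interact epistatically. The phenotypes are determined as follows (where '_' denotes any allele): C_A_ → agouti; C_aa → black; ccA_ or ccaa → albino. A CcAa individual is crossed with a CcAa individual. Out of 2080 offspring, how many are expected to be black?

Cross: CcAa × CcAa — consider each gene separately:
C gene: Cc × Cc → 1 CC, 2 Cc, 1 cc → 3 C_ : 1 cc (out of 4)
A gene: Aa × Aa → 1 AA, 2 Aa, 1 aa → 3 A_ : 1 aa (out of 4)
Genotype classes (out of 4 × 4 = 16): C_A_ = 3×3 = 9; C_aa = 3×1 = 3; ccA_ = 1×3 = 3; ccaa = 1×1 = 1
Apply the phenotype rules: C_A_ (9) → agouti; C_aa (3) → black; ccA_ (3) + ccaa (1) → albino
Phenotype counts (out of 16): 9 agouti, 3 black, 4 albino
black: 3 out of 16 → fraction 3/16
Expected count = 3/16 × 2080 = 390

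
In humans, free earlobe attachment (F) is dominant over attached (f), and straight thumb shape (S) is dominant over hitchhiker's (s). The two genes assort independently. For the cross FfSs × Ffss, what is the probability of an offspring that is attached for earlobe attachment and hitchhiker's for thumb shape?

Dihybrid cross FfSs × Ffss — consider each gene separately:
earlobe attachment: Ff × Ff → 1 FF, 2 Ff, 1 ff → 3 F_ : 1 ff (out of 4)
thumb shape: Ss × ss → 2 Ss, 2 ss → 2 S_ : 2 ss (out of 4)
Looking for: attached (ff) and hitchhiker's (ss)
P(attached) = 1/4, P(hitchhiker's) = 2/4
P(both) = 1/4 × 2/4 = 2/16 = 1/8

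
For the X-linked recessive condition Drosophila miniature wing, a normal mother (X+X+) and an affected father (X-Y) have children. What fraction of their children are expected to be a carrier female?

Cross: X+X+ × X-Y
Offspring: 2 X+X-, 2 X+Y
Probability of a carrier female: 2/4 = 1/2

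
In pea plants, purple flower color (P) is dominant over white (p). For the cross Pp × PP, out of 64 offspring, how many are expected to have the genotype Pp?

Punnett square for Pp × PP:
Offspring genotypes: 2 PP, 2 Pp
Total offspring: 4
Count with target: 2
Probability: 2/4 = 1/2
Expected count = 1/2 × 64 = 32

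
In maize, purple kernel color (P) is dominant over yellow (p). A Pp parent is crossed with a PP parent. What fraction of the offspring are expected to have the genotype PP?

Punnett square for Pp × PP:
Offspring genotypes: 2 PP, 2 Pp
Total offspring: 4
Count with target: 2
Probability: 2/4 = 1/2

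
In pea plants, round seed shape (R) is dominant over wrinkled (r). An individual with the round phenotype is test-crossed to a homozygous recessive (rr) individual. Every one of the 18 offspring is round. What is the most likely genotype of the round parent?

Test cross: ? × rr
All offspring are round.
If the unknown parent were heterozygous (Rr), about half of 18 offspring would be wrinkled; none are. The unknown parent is most likely homozygous dominant (RR).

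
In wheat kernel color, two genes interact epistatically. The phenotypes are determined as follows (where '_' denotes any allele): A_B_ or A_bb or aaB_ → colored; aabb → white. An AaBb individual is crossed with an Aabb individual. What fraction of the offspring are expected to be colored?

Cross: AaBb × Aabb — consider each gene separately:
A gene: Aa × Aa → 1 AA, 2 Aa, 1 aa → 3 A_ : 1 aa (out of 4)
B gene: Bb × bb → 2 Bb, 2 bb → 2 B_ : 2 bb (out of 4)
Genotype classes (out of 4 × 4 = 16): A_B_ = 3×2 = 6; A_bb = 3×2 = 6; aaB_ = 1×2 = 2; aabb = 1×2 = 2
Apply the phenotype rules: A_B_ (6) + A_bb (6) + aaB_ (2) → colored; aabb (2) → white
Phenotype counts (out of 16): 14 colored, 2 white
colored: 14 out of 16
Probability: 14/16 = 7/8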